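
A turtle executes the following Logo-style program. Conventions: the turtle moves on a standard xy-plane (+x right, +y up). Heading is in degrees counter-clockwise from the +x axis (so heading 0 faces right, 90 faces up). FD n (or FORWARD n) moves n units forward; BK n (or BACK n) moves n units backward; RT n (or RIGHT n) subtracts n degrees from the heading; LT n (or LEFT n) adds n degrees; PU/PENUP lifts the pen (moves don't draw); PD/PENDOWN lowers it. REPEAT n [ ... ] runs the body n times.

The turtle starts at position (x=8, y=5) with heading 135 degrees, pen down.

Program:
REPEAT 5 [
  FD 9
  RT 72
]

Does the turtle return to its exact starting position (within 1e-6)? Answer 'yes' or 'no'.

Executing turtle program step by step:
Start: pos=(8,5), heading=135, pen down
REPEAT 5 [
  -- iteration 1/5 --
  FD 9: (8,5) -> (1.636,11.364) [heading=135, draw]
  RT 72: heading 135 -> 63
  -- iteration 2/5 --
  FD 9: (1.636,11.364) -> (5.722,19.383) [heading=63, draw]
  RT 72: heading 63 -> 351
  -- iteration 3/5 --
  FD 9: (5.722,19.383) -> (14.611,17.975) [heading=351, draw]
  RT 72: heading 351 -> 279
  -- iteration 4/5 --
  FD 9: (14.611,17.975) -> (16.019,9.086) [heading=279, draw]
  RT 72: heading 279 -> 207
  -- iteration 5/5 --
  FD 9: (16.019,9.086) -> (8,5) [heading=207, draw]
  RT 72: heading 207 -> 135
]
Final: pos=(8,5), heading=135, 5 segment(s) drawn

Start position: (8, 5)
Final position: (8, 5)
Distance = 0; < 1e-6 -> CLOSED

Answer: yes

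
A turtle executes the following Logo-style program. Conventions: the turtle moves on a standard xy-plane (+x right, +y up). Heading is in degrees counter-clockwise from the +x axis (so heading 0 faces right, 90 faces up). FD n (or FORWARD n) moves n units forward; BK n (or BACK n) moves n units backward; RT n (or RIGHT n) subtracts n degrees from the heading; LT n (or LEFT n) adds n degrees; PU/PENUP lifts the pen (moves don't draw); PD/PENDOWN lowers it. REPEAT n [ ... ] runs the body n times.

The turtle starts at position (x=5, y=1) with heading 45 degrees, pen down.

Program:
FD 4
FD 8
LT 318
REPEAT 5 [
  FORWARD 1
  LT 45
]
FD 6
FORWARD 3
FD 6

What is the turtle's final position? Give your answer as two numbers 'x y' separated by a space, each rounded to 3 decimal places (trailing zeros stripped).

Executing turtle program step by step:
Start: pos=(5,1), heading=45, pen down
FD 4: (5,1) -> (7.828,3.828) [heading=45, draw]
FD 8: (7.828,3.828) -> (13.485,9.485) [heading=45, draw]
LT 318: heading 45 -> 3
REPEAT 5 [
  -- iteration 1/5 --
  FD 1: (13.485,9.485) -> (14.484,9.538) [heading=3, draw]
  LT 45: heading 3 -> 48
  -- iteration 2/5 --
  FD 1: (14.484,9.538) -> (15.153,10.281) [heading=48, draw]
  LT 45: heading 48 -> 93
  -- iteration 3/5 --
  FD 1: (15.153,10.281) -> (15.101,11.279) [heading=93, draw]
  LT 45: heading 93 -> 138
  -- iteration 4/5 --
  FD 1: (15.101,11.279) -> (14.358,11.949) [heading=138, draw]
  LT 45: heading 138 -> 183
  -- iteration 5/5 --
  FD 1: (14.358,11.949) -> (13.359,11.896) [heading=183, draw]
  LT 45: heading 183 -> 228
]
FD 6: (13.359,11.896) -> (9.344,7.437) [heading=228, draw]
FD 3: (9.344,7.437) -> (7.337,5.208) [heading=228, draw]
FD 6: (7.337,5.208) -> (3.322,0.749) [heading=228, draw]
Final: pos=(3.322,0.749), heading=228, 10 segment(s) drawn

Answer: 3.322 0.749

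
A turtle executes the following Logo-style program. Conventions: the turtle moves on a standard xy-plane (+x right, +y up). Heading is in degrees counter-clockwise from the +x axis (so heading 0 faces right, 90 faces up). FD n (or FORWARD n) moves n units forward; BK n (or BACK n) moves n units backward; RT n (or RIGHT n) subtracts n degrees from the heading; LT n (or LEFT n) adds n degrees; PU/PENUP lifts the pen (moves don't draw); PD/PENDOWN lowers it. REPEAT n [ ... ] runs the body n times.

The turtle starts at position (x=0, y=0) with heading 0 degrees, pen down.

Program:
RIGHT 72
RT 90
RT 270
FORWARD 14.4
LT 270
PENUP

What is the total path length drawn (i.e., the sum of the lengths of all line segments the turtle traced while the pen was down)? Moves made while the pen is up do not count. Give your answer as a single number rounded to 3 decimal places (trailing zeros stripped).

Answer: 14.4

Derivation:
Executing turtle program step by step:
Start: pos=(0,0), heading=0, pen down
RT 72: heading 0 -> 288
RT 90: heading 288 -> 198
RT 270: heading 198 -> 288
FD 14.4: (0,0) -> (4.45,-13.695) [heading=288, draw]
LT 270: heading 288 -> 198
PU: pen up
Final: pos=(4.45,-13.695), heading=198, 1 segment(s) drawn

Segment lengths:
  seg 1: (0,0) -> (4.45,-13.695), length = 14.4
Total = 14.4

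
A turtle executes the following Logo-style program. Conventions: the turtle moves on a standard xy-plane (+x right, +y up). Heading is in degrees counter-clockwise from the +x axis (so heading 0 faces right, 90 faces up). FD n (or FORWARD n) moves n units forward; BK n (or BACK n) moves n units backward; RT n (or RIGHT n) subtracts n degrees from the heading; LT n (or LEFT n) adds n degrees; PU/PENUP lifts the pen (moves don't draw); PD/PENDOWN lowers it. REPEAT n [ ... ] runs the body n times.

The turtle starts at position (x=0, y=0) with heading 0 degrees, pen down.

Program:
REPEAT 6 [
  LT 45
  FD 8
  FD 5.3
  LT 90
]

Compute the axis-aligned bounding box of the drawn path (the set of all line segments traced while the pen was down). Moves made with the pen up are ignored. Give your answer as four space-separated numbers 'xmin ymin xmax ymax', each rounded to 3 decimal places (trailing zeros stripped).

Answer: -3.895 0 9.405 13.3

Derivation:
Executing turtle program step by step:
Start: pos=(0,0), heading=0, pen down
REPEAT 6 [
  -- iteration 1/6 --
  LT 45: heading 0 -> 45
  FD 8: (0,0) -> (5.657,5.657) [heading=45, draw]
  FD 5.3: (5.657,5.657) -> (9.405,9.405) [heading=45, draw]
  LT 90: heading 45 -> 135
  -- iteration 2/6 --
  LT 45: heading 135 -> 180
  FD 8: (9.405,9.405) -> (1.405,9.405) [heading=180, draw]
  FD 5.3: (1.405,9.405) -> (-3.895,9.405) [heading=180, draw]
  LT 90: heading 180 -> 270
  -- iteration 3/6 --
  LT 45: heading 270 -> 315
  FD 8: (-3.895,9.405) -> (1.761,3.748) [heading=315, draw]
  FD 5.3: (1.761,3.748) -> (5.509,0) [heading=315, draw]
  LT 90: heading 315 -> 45
  -- iteration 4/6 --
  LT 45: heading 45 -> 90
  FD 8: (5.509,0) -> (5.509,8) [heading=90, draw]
  FD 5.3: (5.509,8) -> (5.509,13.3) [heading=90, draw]
  LT 90: heading 90 -> 180
  -- iteration 5/6 --
  LT 45: heading 180 -> 225
  FD 8: (5.509,13.3) -> (-0.148,7.643) [heading=225, draw]
  FD 5.3: (-0.148,7.643) -> (-3.895,3.895) [heading=225, draw]
  LT 90: heading 225 -> 315
  -- iteration 6/6 --
  LT 45: heading 315 -> 0
  FD 8: (-3.895,3.895) -> (4.105,3.895) [heading=0, draw]
  FD 5.3: (4.105,3.895) -> (9.405,3.895) [heading=0, draw]
  LT 90: heading 0 -> 90
]
Final: pos=(9.405,3.895), heading=90, 12 segment(s) drawn

Segment endpoints: x in {-3.895, -3.895, -0.148, 0, 1.405, 1.761, 4.105, 5.509, 5.509, 5.509, 5.657, 9.405, 9.405}, y in {0, 0, 3.748, 3.895, 3.895, 3.895, 5.657, 7.643, 8, 9.405, 9.405, 13.3}
xmin=-3.895, ymin=0, xmax=9.405, ymax=13.3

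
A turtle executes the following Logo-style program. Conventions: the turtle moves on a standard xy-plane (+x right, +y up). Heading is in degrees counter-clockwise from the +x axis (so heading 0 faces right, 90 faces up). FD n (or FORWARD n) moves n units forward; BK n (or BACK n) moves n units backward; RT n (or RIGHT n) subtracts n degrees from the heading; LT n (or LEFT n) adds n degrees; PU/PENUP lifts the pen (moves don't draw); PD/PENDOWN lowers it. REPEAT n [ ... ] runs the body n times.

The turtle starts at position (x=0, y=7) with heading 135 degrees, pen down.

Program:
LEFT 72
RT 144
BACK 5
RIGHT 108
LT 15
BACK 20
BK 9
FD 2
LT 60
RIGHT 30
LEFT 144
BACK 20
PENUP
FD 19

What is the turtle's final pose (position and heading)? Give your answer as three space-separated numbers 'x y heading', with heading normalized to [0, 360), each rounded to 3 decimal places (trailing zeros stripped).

Executing turtle program step by step:
Start: pos=(0,7), heading=135, pen down
LT 72: heading 135 -> 207
RT 144: heading 207 -> 63
BK 5: (0,7) -> (-2.27,2.545) [heading=63, draw]
RT 108: heading 63 -> 315
LT 15: heading 315 -> 330
BK 20: (-2.27,2.545) -> (-19.59,12.545) [heading=330, draw]
BK 9: (-19.59,12.545) -> (-27.385,17.045) [heading=330, draw]
FD 2: (-27.385,17.045) -> (-25.653,16.045) [heading=330, draw]
LT 60: heading 330 -> 30
RT 30: heading 30 -> 0
LT 144: heading 0 -> 144
BK 20: (-25.653,16.045) -> (-9.472,4.289) [heading=144, draw]
PU: pen up
FD 19: (-9.472,4.289) -> (-24.844,15.457) [heading=144, move]
Final: pos=(-24.844,15.457), heading=144, 5 segment(s) drawn

Answer: -24.844 15.457 144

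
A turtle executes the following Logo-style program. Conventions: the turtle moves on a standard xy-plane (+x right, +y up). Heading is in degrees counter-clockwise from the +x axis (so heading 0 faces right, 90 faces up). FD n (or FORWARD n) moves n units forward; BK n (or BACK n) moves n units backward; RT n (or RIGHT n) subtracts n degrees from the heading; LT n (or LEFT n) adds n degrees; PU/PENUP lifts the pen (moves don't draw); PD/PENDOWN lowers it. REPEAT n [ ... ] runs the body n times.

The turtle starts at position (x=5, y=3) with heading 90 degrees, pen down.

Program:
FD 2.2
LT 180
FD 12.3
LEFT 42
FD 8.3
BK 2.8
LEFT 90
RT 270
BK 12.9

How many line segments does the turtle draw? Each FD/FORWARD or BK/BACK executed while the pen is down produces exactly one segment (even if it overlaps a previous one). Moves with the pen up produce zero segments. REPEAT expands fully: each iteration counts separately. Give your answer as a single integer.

Executing turtle program step by step:
Start: pos=(5,3), heading=90, pen down
FD 2.2: (5,3) -> (5,5.2) [heading=90, draw]
LT 180: heading 90 -> 270
FD 12.3: (5,5.2) -> (5,-7.1) [heading=270, draw]
LT 42: heading 270 -> 312
FD 8.3: (5,-7.1) -> (10.554,-13.268) [heading=312, draw]
BK 2.8: (10.554,-13.268) -> (8.68,-11.187) [heading=312, draw]
LT 90: heading 312 -> 42
RT 270: heading 42 -> 132
BK 12.9: (8.68,-11.187) -> (17.312,-20.774) [heading=132, draw]
Final: pos=(17.312,-20.774), heading=132, 5 segment(s) drawn
Segments drawn: 5

Answer: 5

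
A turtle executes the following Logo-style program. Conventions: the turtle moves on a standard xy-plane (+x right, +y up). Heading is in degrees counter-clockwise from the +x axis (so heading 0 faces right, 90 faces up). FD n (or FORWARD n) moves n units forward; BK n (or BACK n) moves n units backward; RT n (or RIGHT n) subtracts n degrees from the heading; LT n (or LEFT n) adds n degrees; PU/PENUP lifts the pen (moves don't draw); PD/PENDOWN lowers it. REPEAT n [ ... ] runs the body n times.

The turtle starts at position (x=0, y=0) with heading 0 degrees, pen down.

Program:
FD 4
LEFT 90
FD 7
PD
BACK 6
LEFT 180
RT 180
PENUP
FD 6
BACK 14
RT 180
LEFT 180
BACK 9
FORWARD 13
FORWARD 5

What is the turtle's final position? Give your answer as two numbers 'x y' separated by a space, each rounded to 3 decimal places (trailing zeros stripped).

Answer: 4 2

Derivation:
Executing turtle program step by step:
Start: pos=(0,0), heading=0, pen down
FD 4: (0,0) -> (4,0) [heading=0, draw]
LT 90: heading 0 -> 90
FD 7: (4,0) -> (4,7) [heading=90, draw]
PD: pen down
BK 6: (4,7) -> (4,1) [heading=90, draw]
LT 180: heading 90 -> 270
RT 180: heading 270 -> 90
PU: pen up
FD 6: (4,1) -> (4,7) [heading=90, move]
BK 14: (4,7) -> (4,-7) [heading=90, move]
RT 180: heading 90 -> 270
LT 180: heading 270 -> 90
BK 9: (4,-7) -> (4,-16) [heading=90, move]
FD 13: (4,-16) -> (4,-3) [heading=90, move]
FD 5: (4,-3) -> (4,2) [heading=90, move]
Final: pos=(4,2), heading=90, 3 segment(s) drawn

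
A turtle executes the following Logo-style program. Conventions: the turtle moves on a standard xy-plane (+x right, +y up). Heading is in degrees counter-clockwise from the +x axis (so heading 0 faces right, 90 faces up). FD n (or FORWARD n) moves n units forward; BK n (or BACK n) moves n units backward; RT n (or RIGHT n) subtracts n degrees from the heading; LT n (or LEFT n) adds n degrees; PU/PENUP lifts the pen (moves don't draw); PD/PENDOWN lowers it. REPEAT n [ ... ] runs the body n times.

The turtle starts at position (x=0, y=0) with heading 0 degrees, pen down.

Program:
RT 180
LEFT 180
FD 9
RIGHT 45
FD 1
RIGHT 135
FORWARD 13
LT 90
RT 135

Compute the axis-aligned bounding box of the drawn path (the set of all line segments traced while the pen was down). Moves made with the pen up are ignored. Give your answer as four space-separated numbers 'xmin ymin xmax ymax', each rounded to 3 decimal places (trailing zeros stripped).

Executing turtle program step by step:
Start: pos=(0,0), heading=0, pen down
RT 180: heading 0 -> 180
LT 180: heading 180 -> 0
FD 9: (0,0) -> (9,0) [heading=0, draw]
RT 45: heading 0 -> 315
FD 1: (9,0) -> (9.707,-0.707) [heading=315, draw]
RT 135: heading 315 -> 180
FD 13: (9.707,-0.707) -> (-3.293,-0.707) [heading=180, draw]
LT 90: heading 180 -> 270
RT 135: heading 270 -> 135
Final: pos=(-3.293,-0.707), heading=135, 3 segment(s) drawn

Segment endpoints: x in {-3.293, 0, 9, 9.707}, y in {-0.707, -0.707, 0}
xmin=-3.293, ymin=-0.707, xmax=9.707, ymax=0

Answer: -3.293 -0.707 9.707 0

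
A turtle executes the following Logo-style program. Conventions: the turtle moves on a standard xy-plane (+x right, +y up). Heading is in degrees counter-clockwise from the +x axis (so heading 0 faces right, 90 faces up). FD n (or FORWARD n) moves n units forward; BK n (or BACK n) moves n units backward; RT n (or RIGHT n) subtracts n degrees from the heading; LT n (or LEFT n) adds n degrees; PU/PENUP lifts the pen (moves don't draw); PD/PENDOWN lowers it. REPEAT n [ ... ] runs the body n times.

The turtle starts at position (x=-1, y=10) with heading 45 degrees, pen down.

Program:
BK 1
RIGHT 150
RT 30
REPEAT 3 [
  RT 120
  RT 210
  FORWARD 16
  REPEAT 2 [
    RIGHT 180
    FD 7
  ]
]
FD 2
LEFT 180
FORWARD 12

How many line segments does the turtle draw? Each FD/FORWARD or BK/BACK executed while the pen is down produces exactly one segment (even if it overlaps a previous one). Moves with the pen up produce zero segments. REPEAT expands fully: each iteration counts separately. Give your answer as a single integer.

Answer: 12

Derivation:
Executing turtle program step by step:
Start: pos=(-1,10), heading=45, pen down
BK 1: (-1,10) -> (-1.707,9.293) [heading=45, draw]
RT 150: heading 45 -> 255
RT 30: heading 255 -> 225
REPEAT 3 [
  -- iteration 1/3 --
  RT 120: heading 225 -> 105
  RT 210: heading 105 -> 255
  FD 16: (-1.707,9.293) -> (-5.848,-6.162) [heading=255, draw]
  REPEAT 2 [
    -- iteration 1/2 --
    RT 180: heading 255 -> 75
    FD 7: (-5.848,-6.162) -> (-4.036,0.6) [heading=75, draw]
    -- iteration 2/2 --
    RT 180: heading 75 -> 255
    FD 7: (-4.036,0.6) -> (-5.848,-6.162) [heading=255, draw]
  ]
  -- iteration 2/3 --
  RT 120: heading 255 -> 135
  RT 210: heading 135 -> 285
  FD 16: (-5.848,-6.162) -> (-1.707,-21.617) [heading=285, draw]
  REPEAT 2 [
    -- iteration 1/2 --
    RT 180: heading 285 -> 105
    FD 7: (-1.707,-21.617) -> (-3.519,-14.855) [heading=105, draw]
    -- iteration 2/2 --
    RT 180: heading 105 -> 285
    FD 7: (-3.519,-14.855) -> (-1.707,-21.617) [heading=285, draw]
  ]
  -- iteration 3/3 --
  RT 120: heading 285 -> 165
  RT 210: heading 165 -> 315
  FD 16: (-1.707,-21.617) -> (9.607,-32.93) [heading=315, draw]
  REPEAT 2 [
    -- iteration 1/2 --
    RT 180: heading 315 -> 135
    FD 7: (9.607,-32.93) -> (4.657,-27.981) [heading=135, draw]
    -- iteration 2/2 --
    RT 180: heading 135 -> 315
    FD 7: (4.657,-27.981) -> (9.607,-32.93) [heading=315, draw]
  ]
]
FD 2: (9.607,-32.93) -> (11.021,-34.345) [heading=315, draw]
LT 180: heading 315 -> 135
FD 12: (11.021,-34.345) -> (2.536,-25.859) [heading=135, draw]
Final: pos=(2.536,-25.859), heading=135, 12 segment(s) drawn
Segments drawn: 12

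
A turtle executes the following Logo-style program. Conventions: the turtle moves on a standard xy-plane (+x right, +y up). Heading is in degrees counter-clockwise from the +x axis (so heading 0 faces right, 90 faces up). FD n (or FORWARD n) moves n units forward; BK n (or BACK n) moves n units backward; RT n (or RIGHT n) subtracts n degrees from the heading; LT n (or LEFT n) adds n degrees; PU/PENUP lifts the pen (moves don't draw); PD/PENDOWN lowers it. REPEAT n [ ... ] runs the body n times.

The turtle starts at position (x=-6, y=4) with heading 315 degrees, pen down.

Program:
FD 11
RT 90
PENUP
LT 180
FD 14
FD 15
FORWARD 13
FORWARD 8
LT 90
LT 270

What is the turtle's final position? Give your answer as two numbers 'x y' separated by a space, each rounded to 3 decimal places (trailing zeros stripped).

Executing turtle program step by step:
Start: pos=(-6,4), heading=315, pen down
FD 11: (-6,4) -> (1.778,-3.778) [heading=315, draw]
RT 90: heading 315 -> 225
PU: pen up
LT 180: heading 225 -> 45
FD 14: (1.778,-3.778) -> (11.678,6.121) [heading=45, move]
FD 15: (11.678,6.121) -> (22.284,16.728) [heading=45, move]
FD 13: (22.284,16.728) -> (31.477,25.92) [heading=45, move]
FD 8: (31.477,25.92) -> (37.134,31.577) [heading=45, move]
LT 90: heading 45 -> 135
LT 270: heading 135 -> 45
Final: pos=(37.134,31.577), heading=45, 1 segment(s) drawn

Answer: 37.134 31.577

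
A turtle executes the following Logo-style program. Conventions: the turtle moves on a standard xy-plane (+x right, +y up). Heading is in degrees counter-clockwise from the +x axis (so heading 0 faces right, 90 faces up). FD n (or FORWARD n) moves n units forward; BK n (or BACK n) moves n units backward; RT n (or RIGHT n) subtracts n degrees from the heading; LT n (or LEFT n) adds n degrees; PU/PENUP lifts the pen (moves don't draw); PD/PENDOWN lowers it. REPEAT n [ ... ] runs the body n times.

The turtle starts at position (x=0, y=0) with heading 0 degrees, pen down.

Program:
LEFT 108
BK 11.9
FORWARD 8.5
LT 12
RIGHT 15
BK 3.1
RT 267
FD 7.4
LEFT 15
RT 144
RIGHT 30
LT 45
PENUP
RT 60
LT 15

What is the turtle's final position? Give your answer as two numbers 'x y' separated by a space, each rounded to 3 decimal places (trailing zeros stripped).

Answer: -5.185 -8.515

Derivation:
Executing turtle program step by step:
Start: pos=(0,0), heading=0, pen down
LT 108: heading 0 -> 108
BK 11.9: (0,0) -> (3.677,-11.318) [heading=108, draw]
FD 8.5: (3.677,-11.318) -> (1.051,-3.234) [heading=108, draw]
LT 12: heading 108 -> 120
RT 15: heading 120 -> 105
BK 3.1: (1.051,-3.234) -> (1.853,-6.228) [heading=105, draw]
RT 267: heading 105 -> 198
FD 7.4: (1.853,-6.228) -> (-5.185,-8.515) [heading=198, draw]
LT 15: heading 198 -> 213
RT 144: heading 213 -> 69
RT 30: heading 69 -> 39
LT 45: heading 39 -> 84
PU: pen up
RT 60: heading 84 -> 24
LT 15: heading 24 -> 39
Final: pos=(-5.185,-8.515), heading=39, 4 segment(s) drawn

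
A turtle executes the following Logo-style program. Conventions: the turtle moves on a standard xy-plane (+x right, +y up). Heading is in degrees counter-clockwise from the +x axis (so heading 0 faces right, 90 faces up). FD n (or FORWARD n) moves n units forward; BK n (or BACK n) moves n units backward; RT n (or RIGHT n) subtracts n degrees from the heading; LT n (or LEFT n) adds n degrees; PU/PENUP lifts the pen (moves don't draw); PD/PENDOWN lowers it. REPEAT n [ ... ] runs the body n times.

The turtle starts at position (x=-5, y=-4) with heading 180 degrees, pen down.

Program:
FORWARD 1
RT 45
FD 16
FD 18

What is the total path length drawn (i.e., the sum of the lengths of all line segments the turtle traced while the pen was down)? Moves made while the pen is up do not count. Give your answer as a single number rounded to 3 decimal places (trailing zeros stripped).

Answer: 35

Derivation:
Executing turtle program step by step:
Start: pos=(-5,-4), heading=180, pen down
FD 1: (-5,-4) -> (-6,-4) [heading=180, draw]
RT 45: heading 180 -> 135
FD 16: (-6,-4) -> (-17.314,7.314) [heading=135, draw]
FD 18: (-17.314,7.314) -> (-30.042,20.042) [heading=135, draw]
Final: pos=(-30.042,20.042), heading=135, 3 segment(s) drawn

Segment lengths:
  seg 1: (-5,-4) -> (-6,-4), length = 1
  seg 2: (-6,-4) -> (-17.314,7.314), length = 16
  seg 3: (-17.314,7.314) -> (-30.042,20.042), length = 18
Total = 35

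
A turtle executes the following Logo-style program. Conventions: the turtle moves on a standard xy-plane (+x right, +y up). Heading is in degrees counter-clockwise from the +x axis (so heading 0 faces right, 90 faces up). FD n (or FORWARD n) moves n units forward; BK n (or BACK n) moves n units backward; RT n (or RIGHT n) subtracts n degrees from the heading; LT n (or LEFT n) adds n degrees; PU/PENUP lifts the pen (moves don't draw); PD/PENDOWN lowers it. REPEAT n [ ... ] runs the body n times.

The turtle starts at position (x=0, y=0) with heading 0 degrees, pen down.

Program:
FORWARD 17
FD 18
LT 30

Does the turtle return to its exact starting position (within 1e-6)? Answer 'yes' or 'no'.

Answer: no

Derivation:
Executing turtle program step by step:
Start: pos=(0,0), heading=0, pen down
FD 17: (0,0) -> (17,0) [heading=0, draw]
FD 18: (17,0) -> (35,0) [heading=0, draw]
LT 30: heading 0 -> 30
Final: pos=(35,0), heading=30, 2 segment(s) drawn

Start position: (0, 0)
Final position: (35, 0)
Distance = 35; >= 1e-6 -> NOT closed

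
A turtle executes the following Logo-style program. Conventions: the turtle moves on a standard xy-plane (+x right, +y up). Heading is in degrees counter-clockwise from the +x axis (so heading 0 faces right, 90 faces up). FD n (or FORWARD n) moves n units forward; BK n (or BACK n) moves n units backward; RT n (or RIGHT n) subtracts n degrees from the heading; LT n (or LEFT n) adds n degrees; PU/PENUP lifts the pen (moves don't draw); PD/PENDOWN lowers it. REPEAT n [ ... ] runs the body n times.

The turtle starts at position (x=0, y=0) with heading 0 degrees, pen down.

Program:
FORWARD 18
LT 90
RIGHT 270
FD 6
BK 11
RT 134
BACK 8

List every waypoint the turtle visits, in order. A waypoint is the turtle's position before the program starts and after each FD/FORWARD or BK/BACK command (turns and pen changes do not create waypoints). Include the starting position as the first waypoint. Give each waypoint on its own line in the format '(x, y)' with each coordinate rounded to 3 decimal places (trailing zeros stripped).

Executing turtle program step by step:
Start: pos=(0,0), heading=0, pen down
FD 18: (0,0) -> (18,0) [heading=0, draw]
LT 90: heading 0 -> 90
RT 270: heading 90 -> 180
FD 6: (18,0) -> (12,0) [heading=180, draw]
BK 11: (12,0) -> (23,0) [heading=180, draw]
RT 134: heading 180 -> 46
BK 8: (23,0) -> (17.443,-5.755) [heading=46, draw]
Final: pos=(17.443,-5.755), heading=46, 4 segment(s) drawn
Waypoints (5 total):
(0, 0)
(18, 0)
(12, 0)
(23, 0)
(17.443, -5.755)

Answer: (0, 0)
(18, 0)
(12, 0)
(23, 0)
(17.443, -5.755)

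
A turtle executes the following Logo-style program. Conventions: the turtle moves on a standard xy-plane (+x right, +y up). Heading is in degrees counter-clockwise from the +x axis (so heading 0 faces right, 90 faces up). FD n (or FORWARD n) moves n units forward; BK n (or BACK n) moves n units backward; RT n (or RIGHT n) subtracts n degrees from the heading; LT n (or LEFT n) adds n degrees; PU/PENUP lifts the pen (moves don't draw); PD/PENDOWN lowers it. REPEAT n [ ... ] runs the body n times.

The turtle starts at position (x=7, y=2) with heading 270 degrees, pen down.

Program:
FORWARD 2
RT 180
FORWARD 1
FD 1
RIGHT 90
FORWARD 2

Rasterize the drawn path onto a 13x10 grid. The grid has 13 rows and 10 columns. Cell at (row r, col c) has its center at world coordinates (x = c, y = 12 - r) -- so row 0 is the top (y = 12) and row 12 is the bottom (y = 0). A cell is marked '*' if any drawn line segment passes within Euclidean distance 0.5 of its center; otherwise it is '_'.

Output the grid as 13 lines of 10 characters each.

Segment 0: (7,2) -> (7,0)
Segment 1: (7,0) -> (7,1)
Segment 2: (7,1) -> (7,2)
Segment 3: (7,2) -> (9,2)

Answer: __________
__________
__________
__________
__________
__________
__________
__________
__________
__________
_______***
_______*__
_______*__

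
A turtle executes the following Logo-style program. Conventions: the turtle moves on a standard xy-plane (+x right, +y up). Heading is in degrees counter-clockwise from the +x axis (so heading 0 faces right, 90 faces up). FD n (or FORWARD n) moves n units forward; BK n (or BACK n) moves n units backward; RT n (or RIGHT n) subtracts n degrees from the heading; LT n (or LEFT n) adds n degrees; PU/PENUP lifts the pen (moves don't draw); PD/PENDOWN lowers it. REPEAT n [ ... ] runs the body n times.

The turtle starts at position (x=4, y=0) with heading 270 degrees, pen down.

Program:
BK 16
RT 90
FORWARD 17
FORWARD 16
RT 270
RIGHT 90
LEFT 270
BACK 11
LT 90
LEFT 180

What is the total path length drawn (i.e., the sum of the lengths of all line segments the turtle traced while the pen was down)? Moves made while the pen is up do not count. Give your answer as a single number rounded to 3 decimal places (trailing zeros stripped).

Executing turtle program step by step:
Start: pos=(4,0), heading=270, pen down
BK 16: (4,0) -> (4,16) [heading=270, draw]
RT 90: heading 270 -> 180
FD 17: (4,16) -> (-13,16) [heading=180, draw]
FD 16: (-13,16) -> (-29,16) [heading=180, draw]
RT 270: heading 180 -> 270
RT 90: heading 270 -> 180
LT 270: heading 180 -> 90
BK 11: (-29,16) -> (-29,5) [heading=90, draw]
LT 90: heading 90 -> 180
LT 180: heading 180 -> 0
Final: pos=(-29,5), heading=0, 4 segment(s) drawn

Segment lengths:
  seg 1: (4,0) -> (4,16), length = 16
  seg 2: (4,16) -> (-13,16), length = 17
  seg 3: (-13,16) -> (-29,16), length = 16
  seg 4: (-29,16) -> (-29,5), length = 11
Total = 60

Answer: 60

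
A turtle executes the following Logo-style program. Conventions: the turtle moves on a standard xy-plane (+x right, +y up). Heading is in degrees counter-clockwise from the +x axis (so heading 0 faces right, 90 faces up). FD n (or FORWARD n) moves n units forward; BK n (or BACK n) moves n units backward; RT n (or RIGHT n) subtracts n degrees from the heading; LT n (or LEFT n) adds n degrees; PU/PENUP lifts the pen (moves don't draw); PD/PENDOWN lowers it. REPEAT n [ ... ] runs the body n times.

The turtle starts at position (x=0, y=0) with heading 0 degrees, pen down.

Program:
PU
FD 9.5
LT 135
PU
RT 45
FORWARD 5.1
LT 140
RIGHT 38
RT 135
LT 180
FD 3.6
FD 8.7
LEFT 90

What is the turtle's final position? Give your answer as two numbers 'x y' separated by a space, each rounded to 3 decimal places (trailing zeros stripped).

Answer: 2.801 -5.216

Derivation:
Executing turtle program step by step:
Start: pos=(0,0), heading=0, pen down
PU: pen up
FD 9.5: (0,0) -> (9.5,0) [heading=0, move]
LT 135: heading 0 -> 135
PU: pen up
RT 45: heading 135 -> 90
FD 5.1: (9.5,0) -> (9.5,5.1) [heading=90, move]
LT 140: heading 90 -> 230
RT 38: heading 230 -> 192
RT 135: heading 192 -> 57
LT 180: heading 57 -> 237
FD 3.6: (9.5,5.1) -> (7.539,2.081) [heading=237, move]
FD 8.7: (7.539,2.081) -> (2.801,-5.216) [heading=237, move]
LT 90: heading 237 -> 327
Final: pos=(2.801,-5.216), heading=327, 0 segment(s) drawn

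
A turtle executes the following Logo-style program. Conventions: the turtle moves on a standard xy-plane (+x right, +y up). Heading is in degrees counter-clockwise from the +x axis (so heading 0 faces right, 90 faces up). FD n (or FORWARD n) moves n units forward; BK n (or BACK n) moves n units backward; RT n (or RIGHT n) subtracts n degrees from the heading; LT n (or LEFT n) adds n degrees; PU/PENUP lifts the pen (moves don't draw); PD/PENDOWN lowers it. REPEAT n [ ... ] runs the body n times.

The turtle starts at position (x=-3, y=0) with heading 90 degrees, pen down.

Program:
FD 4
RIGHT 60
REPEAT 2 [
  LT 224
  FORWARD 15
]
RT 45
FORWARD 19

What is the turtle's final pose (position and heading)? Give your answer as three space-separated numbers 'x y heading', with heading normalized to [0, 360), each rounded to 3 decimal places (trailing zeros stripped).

Executing turtle program step by step:
Start: pos=(-3,0), heading=90, pen down
FD 4: (-3,0) -> (-3,4) [heading=90, draw]
RT 60: heading 90 -> 30
REPEAT 2 [
  -- iteration 1/2 --
  LT 224: heading 30 -> 254
  FD 15: (-3,4) -> (-7.135,-10.419) [heading=254, draw]
  -- iteration 2/2 --
  LT 224: heading 254 -> 118
  FD 15: (-7.135,-10.419) -> (-14.177,2.825) [heading=118, draw]
]
RT 45: heading 118 -> 73
FD 19: (-14.177,2.825) -> (-8.622,20.995) [heading=73, draw]
Final: pos=(-8.622,20.995), heading=73, 4 segment(s) drawn

Answer: -8.622 20.995 73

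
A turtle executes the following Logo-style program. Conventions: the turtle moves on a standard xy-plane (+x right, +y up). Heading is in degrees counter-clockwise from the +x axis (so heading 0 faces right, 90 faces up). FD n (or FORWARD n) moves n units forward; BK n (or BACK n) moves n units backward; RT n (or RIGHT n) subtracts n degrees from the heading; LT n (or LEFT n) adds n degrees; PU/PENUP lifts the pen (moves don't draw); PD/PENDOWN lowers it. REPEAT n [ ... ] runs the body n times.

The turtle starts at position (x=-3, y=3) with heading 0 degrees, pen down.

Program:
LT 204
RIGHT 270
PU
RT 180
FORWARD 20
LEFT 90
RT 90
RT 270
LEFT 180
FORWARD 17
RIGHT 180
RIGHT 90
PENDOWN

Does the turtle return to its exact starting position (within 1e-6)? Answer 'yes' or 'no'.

Answer: no

Derivation:
Executing turtle program step by step:
Start: pos=(-3,3), heading=0, pen down
LT 204: heading 0 -> 204
RT 270: heading 204 -> 294
PU: pen up
RT 180: heading 294 -> 114
FD 20: (-3,3) -> (-11.135,21.271) [heading=114, move]
LT 90: heading 114 -> 204
RT 90: heading 204 -> 114
RT 270: heading 114 -> 204
LT 180: heading 204 -> 24
FD 17: (-11.135,21.271) -> (4.396,28.185) [heading=24, move]
RT 180: heading 24 -> 204
RT 90: heading 204 -> 114
PD: pen down
Final: pos=(4.396,28.185), heading=114, 0 segment(s) drawn

Start position: (-3, 3)
Final position: (4.396, 28.185)
Distance = 26.249; >= 1e-6 -> NOT closed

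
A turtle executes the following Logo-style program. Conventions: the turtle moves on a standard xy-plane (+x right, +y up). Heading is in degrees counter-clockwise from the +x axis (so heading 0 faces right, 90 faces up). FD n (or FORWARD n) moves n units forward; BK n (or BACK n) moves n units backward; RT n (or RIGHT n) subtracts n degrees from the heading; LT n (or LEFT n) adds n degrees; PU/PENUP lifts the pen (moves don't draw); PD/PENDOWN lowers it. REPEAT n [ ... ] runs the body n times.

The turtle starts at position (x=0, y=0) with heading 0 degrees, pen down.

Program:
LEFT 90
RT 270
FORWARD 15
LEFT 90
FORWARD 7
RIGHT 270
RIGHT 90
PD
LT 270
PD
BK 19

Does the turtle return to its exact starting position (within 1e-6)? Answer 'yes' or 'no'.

Executing turtle program step by step:
Start: pos=(0,0), heading=0, pen down
LT 90: heading 0 -> 90
RT 270: heading 90 -> 180
FD 15: (0,0) -> (-15,0) [heading=180, draw]
LT 90: heading 180 -> 270
FD 7: (-15,0) -> (-15,-7) [heading=270, draw]
RT 270: heading 270 -> 0
RT 90: heading 0 -> 270
PD: pen down
LT 270: heading 270 -> 180
PD: pen down
BK 19: (-15,-7) -> (4,-7) [heading=180, draw]
Final: pos=(4,-7), heading=180, 3 segment(s) drawn

Start position: (0, 0)
Final position: (4, -7)
Distance = 8.062; >= 1e-6 -> NOT closed

Answer: no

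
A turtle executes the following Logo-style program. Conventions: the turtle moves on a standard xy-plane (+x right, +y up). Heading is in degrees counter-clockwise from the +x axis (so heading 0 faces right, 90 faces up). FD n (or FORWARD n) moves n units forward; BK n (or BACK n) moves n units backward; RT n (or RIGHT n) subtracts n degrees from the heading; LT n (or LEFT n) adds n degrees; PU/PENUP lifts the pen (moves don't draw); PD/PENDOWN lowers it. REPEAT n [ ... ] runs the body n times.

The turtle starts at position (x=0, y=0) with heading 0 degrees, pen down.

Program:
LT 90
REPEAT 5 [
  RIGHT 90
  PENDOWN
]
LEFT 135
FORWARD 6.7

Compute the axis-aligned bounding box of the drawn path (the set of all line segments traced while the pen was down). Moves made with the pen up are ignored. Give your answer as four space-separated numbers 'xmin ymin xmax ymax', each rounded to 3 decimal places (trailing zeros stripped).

Executing turtle program step by step:
Start: pos=(0,0), heading=0, pen down
LT 90: heading 0 -> 90
REPEAT 5 [
  -- iteration 1/5 --
  RT 90: heading 90 -> 0
  PD: pen down
  -- iteration 2/5 --
  RT 90: heading 0 -> 270
  PD: pen down
  -- iteration 3/5 --
  RT 90: heading 270 -> 180
  PD: pen down
  -- iteration 4/5 --
  RT 90: heading 180 -> 90
  PD: pen down
  -- iteration 5/5 --
  RT 90: heading 90 -> 0
  PD: pen down
]
LT 135: heading 0 -> 135
FD 6.7: (0,0) -> (-4.738,4.738) [heading=135, draw]
Final: pos=(-4.738,4.738), heading=135, 1 segment(s) drawn

Segment endpoints: x in {-4.738, 0}, y in {0, 4.738}
xmin=-4.738, ymin=0, xmax=0, ymax=4.738

Answer: -4.738 0 0 4.738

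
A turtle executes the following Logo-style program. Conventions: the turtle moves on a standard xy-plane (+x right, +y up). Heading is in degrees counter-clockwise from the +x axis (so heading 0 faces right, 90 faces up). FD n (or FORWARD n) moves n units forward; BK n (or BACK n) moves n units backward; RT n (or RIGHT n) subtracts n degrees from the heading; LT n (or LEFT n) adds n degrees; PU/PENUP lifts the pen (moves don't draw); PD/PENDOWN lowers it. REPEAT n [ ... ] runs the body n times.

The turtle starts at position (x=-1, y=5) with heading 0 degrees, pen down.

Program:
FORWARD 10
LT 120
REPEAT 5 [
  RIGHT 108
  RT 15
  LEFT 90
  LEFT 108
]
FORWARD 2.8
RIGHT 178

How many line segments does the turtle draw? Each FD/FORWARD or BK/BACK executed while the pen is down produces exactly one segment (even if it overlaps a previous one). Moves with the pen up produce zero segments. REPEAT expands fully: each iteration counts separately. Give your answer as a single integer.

Answer: 2

Derivation:
Executing turtle program step by step:
Start: pos=(-1,5), heading=0, pen down
FD 10: (-1,5) -> (9,5) [heading=0, draw]
LT 120: heading 0 -> 120
REPEAT 5 [
  -- iteration 1/5 --
  RT 108: heading 120 -> 12
  RT 15: heading 12 -> 357
  LT 90: heading 357 -> 87
  LT 108: heading 87 -> 195
  -- iteration 2/5 --
  RT 108: heading 195 -> 87
  RT 15: heading 87 -> 72
  LT 90: heading 72 -> 162
  LT 108: heading 162 -> 270
  -- iteration 3/5 --
  RT 108: heading 270 -> 162
  RT 15: heading 162 -> 147
  LT 90: heading 147 -> 237
  LT 108: heading 237 -> 345
  -- iteration 4/5 --
  RT 108: heading 345 -> 237
  RT 15: heading 237 -> 222
  LT 90: heading 222 -> 312
  LT 108: heading 312 -> 60
  -- iteration 5/5 --
  RT 108: heading 60 -> 312
  RT 15: heading 312 -> 297
  LT 90: heading 297 -> 27
  LT 108: heading 27 -> 135
]
FD 2.8: (9,5) -> (7.02,6.98) [heading=135, draw]
RT 178: heading 135 -> 317
Final: pos=(7.02,6.98), heading=317, 2 segment(s) drawn
Segments drawn: 2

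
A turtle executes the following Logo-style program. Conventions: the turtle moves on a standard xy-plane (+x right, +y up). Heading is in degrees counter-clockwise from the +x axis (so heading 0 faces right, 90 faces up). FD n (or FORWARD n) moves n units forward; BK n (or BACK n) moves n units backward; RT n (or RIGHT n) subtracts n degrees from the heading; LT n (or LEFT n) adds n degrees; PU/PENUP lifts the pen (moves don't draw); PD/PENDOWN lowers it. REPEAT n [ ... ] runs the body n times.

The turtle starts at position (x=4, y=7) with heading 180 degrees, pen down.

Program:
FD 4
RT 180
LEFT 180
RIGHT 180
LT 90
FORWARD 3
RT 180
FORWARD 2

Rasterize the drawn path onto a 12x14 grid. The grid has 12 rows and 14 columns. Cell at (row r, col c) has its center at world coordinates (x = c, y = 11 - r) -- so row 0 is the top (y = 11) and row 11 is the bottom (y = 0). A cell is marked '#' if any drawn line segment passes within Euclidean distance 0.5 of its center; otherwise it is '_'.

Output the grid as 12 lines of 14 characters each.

Segment 0: (4,7) -> (0,7)
Segment 1: (0,7) -> (0,10)
Segment 2: (0,10) -> (0,8)

Answer: ______________
#_____________
#_____________
#_____________
#####_________
______________
______________
______________
______________
______________
______________
______________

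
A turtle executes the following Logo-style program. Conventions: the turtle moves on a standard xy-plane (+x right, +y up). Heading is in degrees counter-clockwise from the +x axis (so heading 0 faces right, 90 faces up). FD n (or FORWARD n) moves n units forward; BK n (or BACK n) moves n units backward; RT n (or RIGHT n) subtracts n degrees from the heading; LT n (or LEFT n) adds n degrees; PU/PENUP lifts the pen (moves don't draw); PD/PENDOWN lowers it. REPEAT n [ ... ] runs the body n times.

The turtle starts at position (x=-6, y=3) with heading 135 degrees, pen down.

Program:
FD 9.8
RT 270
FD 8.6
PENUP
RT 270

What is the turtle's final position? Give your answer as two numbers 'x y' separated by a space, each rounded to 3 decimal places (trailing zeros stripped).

Answer: -19.011 3.849

Derivation:
Executing turtle program step by step:
Start: pos=(-6,3), heading=135, pen down
FD 9.8: (-6,3) -> (-12.93,9.93) [heading=135, draw]
RT 270: heading 135 -> 225
FD 8.6: (-12.93,9.93) -> (-19.011,3.849) [heading=225, draw]
PU: pen up
RT 270: heading 225 -> 315
Final: pos=(-19.011,3.849), heading=315, 2 segment(s) drawn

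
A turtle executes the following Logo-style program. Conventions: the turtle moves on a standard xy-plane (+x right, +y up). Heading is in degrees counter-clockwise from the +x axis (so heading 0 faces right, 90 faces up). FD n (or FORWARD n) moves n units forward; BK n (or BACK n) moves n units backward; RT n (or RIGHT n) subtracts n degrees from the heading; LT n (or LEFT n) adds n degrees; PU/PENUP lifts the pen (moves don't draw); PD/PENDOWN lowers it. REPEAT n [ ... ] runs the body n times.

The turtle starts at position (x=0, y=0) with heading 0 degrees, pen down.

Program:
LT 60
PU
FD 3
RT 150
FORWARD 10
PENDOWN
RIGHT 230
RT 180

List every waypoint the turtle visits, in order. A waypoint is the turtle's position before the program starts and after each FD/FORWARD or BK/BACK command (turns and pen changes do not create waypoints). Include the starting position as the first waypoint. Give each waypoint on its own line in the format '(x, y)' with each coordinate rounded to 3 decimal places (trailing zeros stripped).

Answer: (0, 0)
(1.5, 2.598)
(1.5, -7.402)

Derivation:
Executing turtle program step by step:
Start: pos=(0,0), heading=0, pen down
LT 60: heading 0 -> 60
PU: pen up
FD 3: (0,0) -> (1.5,2.598) [heading=60, move]
RT 150: heading 60 -> 270
FD 10: (1.5,2.598) -> (1.5,-7.402) [heading=270, move]
PD: pen down
RT 230: heading 270 -> 40
RT 180: heading 40 -> 220
Final: pos=(1.5,-7.402), heading=220, 0 segment(s) drawn
Waypoints (3 total):
(0, 0)
(1.5, 2.598)
(1.5, -7.402)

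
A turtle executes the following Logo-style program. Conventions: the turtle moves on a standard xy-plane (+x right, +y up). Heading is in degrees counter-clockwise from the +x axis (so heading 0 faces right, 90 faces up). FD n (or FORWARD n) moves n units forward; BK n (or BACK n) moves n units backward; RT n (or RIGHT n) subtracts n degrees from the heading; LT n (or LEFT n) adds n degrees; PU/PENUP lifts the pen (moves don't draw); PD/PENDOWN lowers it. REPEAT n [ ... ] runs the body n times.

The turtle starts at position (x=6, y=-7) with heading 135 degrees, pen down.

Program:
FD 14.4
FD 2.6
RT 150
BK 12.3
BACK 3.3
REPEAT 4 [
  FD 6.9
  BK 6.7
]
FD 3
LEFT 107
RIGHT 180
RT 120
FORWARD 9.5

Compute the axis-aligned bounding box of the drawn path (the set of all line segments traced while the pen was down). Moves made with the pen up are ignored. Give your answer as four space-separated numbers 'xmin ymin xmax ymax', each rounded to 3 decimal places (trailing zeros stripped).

Executing turtle program step by step:
Start: pos=(6,-7), heading=135, pen down
FD 14.4: (6,-7) -> (-4.182,3.182) [heading=135, draw]
FD 2.6: (-4.182,3.182) -> (-6.021,5.021) [heading=135, draw]
RT 150: heading 135 -> 345
BK 12.3: (-6.021,5.021) -> (-17.902,8.204) [heading=345, draw]
BK 3.3: (-17.902,8.204) -> (-21.089,9.058) [heading=345, draw]
REPEAT 4 [
  -- iteration 1/4 --
  FD 6.9: (-21.089,9.058) -> (-14.424,7.273) [heading=345, draw]
  BK 6.7: (-14.424,7.273) -> (-20.896,9.007) [heading=345, draw]
  -- iteration 2/4 --
  FD 6.9: (-20.896,9.007) -> (-14.231,7.221) [heading=345, draw]
  BK 6.7: (-14.231,7.221) -> (-20.703,8.955) [heading=345, draw]
  -- iteration 3/4 --
  FD 6.9: (-20.703,8.955) -> (-14.038,7.169) [heading=345, draw]
  BK 6.7: (-14.038,7.169) -> (-20.51,8.903) [heading=345, draw]
  -- iteration 4/4 --
  FD 6.9: (-20.51,8.903) -> (-13.845,7.117) [heading=345, draw]
  BK 6.7: (-13.845,7.117) -> (-20.317,8.851) [heading=345, draw]
]
FD 3: (-20.317,8.851) -> (-17.419,8.075) [heading=345, draw]
LT 107: heading 345 -> 92
RT 180: heading 92 -> 272
RT 120: heading 272 -> 152
FD 9.5: (-17.419,8.075) -> (-25.807,12.535) [heading=152, draw]
Final: pos=(-25.807,12.535), heading=152, 14 segment(s) drawn

Segment endpoints: x in {-25.807, -21.089, -20.896, -20.703, -20.51, -20.317, -17.902, -17.419, -14.424, -14.231, -14.038, -13.845, -6.021, -4.182, 6}, y in {-7, 3.182, 5.021, 7.117, 7.169, 7.221, 7.273, 8.075, 8.204, 8.851, 8.903, 8.955, 9.007, 9.058, 12.535}
xmin=-25.807, ymin=-7, xmax=6, ymax=12.535

Answer: -25.807 -7 6 12.535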